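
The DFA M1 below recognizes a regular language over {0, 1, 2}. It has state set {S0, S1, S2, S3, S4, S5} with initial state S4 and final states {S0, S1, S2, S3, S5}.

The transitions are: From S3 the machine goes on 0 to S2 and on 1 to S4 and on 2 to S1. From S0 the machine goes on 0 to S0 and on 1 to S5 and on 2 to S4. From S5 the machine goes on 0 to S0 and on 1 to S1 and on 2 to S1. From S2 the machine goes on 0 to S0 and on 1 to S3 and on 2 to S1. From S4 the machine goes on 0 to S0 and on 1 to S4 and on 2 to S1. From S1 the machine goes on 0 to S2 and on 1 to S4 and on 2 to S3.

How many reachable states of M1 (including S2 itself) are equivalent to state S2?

P0 = {S0,S1,S2,S3,S5} | {S4}.
Refine {S0,S1,S2,S3,S5} on symbol 1: members go to different blocks, giving {S0,S2,S5} and {S1,S3}.
Refine {S0,S2,S5} on symbol 1: members go to different blocks, giving {S2,S5} and {S0}.
Stable partition: {S2,S5} | {S4} | {S1,S3} | {S0} — 4 equivalence classes.
State S2 belongs to the block {S2,S5}, which has 2 states.

2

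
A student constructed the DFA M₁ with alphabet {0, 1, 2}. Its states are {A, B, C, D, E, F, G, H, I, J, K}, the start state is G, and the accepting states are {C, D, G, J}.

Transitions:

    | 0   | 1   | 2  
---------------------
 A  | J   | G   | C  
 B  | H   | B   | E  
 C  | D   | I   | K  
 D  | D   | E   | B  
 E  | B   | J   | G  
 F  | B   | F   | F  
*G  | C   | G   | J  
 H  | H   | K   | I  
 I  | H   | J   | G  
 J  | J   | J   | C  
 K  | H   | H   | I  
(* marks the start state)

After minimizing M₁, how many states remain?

5

First remove the unreachable states {A,F}; 9 states remain.
Initial partition by acceptance: {C,D,G,J} | {B,E,H,I,K}.
On input 1, block {C,D,G,J} splits into {C,D} and {G,J}.
On input 1, block {B,E,H,I,K} splits into {B,H,K} and {E,I}.
Refine {G,J} on symbol 0: members go to different blocks, giving {G} and {J}.
Stable partition: {C,D} | {B,H,K} | {G} | {E,I} | {J} — 5 equivalence classes.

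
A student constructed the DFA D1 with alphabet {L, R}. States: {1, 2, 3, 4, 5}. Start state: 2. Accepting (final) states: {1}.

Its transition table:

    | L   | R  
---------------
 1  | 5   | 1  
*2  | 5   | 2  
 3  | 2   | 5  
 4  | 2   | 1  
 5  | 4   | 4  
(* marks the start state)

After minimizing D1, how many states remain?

Reachable states from the start: {1,2,4,5}. Unreachable: {3} — drop them.
Initial partition by acceptance: {1} | {2,4,5}.
Split {2,4,5} by δ(·,R) → {2,5} and {4}.
Split {2,5} by δ(·,L) → {2} and {5}.
Stable partition: {1} | {2} | {4} | {5} — 4 equivalence classes.

4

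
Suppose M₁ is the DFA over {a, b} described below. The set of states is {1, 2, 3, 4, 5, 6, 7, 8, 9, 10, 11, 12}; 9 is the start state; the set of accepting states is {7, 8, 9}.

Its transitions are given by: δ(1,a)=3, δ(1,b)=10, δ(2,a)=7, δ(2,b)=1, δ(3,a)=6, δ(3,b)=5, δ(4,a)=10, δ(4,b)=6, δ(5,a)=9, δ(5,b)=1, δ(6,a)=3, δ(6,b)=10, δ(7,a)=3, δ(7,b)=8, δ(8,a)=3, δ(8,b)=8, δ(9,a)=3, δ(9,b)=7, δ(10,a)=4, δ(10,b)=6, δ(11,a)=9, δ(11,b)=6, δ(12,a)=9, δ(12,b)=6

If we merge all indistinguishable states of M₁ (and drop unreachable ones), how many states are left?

5

States {2,11,12} cannot be reached from the start state, so discard them.
Start with accepting vs non-accepting: {7,8,9} | {1,3,4,5,6,10}.
On input a, block {1,3,4,5,6,10} splits into {1,3,4,6,10} and {5}.
Refine {1,3,4,6,10} on symbol b: members go to different blocks, giving {1,4,6,10} and {3}.
Refine {1,4,6,10} on symbol a: members go to different blocks, giving {1,6} and {4,10}.
Stable partition: {7,8,9} | {1,6} | {5} | {3} | {4,10} — 5 equivalence classes.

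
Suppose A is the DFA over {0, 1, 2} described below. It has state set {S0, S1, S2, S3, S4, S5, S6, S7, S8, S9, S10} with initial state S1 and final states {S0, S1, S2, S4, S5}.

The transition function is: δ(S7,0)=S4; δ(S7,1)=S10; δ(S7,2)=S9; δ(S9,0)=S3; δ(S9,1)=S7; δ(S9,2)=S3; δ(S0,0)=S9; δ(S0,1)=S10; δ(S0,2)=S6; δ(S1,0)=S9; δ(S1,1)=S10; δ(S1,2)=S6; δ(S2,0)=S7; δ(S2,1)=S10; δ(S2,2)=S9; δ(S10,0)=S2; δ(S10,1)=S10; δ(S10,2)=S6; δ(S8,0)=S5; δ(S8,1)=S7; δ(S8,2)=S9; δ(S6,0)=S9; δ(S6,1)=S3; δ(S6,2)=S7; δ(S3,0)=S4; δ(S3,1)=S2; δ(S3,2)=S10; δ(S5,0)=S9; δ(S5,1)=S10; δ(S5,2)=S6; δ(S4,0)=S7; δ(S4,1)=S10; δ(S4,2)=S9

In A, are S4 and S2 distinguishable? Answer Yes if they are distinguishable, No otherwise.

Reachable states from the start: {S1,S2,S3,S4,S6,S7,S9,S10}. Unreachable: {S0,S5,S8} — drop them.
Start with accepting vs non-accepting: {S1,S2,S4} | {S3,S6,S7,S9,S10}.
On input 0, block {S3,S6,S7,S9,S10} splits into {S3,S7,S10} and {S6,S9}.
On input 0, block {S1,S2,S4} splits into {S2,S4} and {S1}.
Split {S3,S7,S10} by δ(·,1) → {S7,S10} and {S3}.
Refine {S6,S9} on symbol 0: members go to different blocks, giving {S6} and {S9}.
On input 2, block {S7,S10} splits into {S7} and {S10}.
The partition is now stable with 7 blocks: {S2,S4} | {S7} | {S6} | {S1} | {S3} | {S9} | {S10}.
S4 and S2 lie in the same block of the stable partition, so they are equivalent — no string distinguishes them.

No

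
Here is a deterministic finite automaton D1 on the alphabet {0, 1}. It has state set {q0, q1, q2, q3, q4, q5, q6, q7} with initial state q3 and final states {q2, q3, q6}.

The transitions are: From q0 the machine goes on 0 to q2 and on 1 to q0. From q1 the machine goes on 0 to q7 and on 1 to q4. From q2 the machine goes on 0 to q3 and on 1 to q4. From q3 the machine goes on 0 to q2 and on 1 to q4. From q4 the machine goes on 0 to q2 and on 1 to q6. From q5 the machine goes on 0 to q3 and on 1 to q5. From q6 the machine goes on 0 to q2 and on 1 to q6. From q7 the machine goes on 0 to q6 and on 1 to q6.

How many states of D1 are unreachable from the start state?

BFS from q3 reaches {q2, q3, q4, q6}; the 4 state(s) q0, q1, q5, q7 are never visited.

4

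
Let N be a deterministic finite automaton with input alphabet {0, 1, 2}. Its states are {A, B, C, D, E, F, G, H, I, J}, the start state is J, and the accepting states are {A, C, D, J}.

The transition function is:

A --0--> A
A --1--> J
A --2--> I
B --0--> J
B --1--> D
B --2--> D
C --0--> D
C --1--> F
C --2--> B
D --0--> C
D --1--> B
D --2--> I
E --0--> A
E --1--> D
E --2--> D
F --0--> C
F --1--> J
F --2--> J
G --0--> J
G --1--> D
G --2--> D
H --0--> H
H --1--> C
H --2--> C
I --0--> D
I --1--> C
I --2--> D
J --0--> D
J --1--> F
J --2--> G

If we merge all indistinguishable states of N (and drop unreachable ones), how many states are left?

States {A,E,H} cannot be reached from the start state, so discard them.
P0 = {C,D,J} | {B,F,G,I}.
The partition is now stable with 2 blocks: {C,D,J} | {B,F,G,I}.

2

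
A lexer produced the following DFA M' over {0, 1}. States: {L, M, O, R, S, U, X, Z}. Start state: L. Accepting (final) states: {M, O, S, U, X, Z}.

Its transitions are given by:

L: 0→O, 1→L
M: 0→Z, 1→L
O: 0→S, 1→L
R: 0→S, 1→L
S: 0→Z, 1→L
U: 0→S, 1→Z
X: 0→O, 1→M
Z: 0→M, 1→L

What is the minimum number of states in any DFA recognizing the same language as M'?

First remove the unreachable states {R,U,X}; 5 states remain.
Start with accepting vs non-accepting: {M,O,S,Z} | {L}.
The partition is now stable with 2 blocks: {M,O,S,Z} | {L}.

2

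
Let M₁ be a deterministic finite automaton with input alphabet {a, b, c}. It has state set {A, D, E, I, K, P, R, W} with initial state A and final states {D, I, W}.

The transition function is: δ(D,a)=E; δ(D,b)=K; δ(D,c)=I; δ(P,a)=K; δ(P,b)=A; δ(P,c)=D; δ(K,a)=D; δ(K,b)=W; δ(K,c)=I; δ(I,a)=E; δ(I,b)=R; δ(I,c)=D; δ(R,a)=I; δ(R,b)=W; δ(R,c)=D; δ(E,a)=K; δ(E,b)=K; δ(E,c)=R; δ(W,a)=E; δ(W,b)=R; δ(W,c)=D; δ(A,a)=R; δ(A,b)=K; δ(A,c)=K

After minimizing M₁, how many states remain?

Reachable states from the start: {A,D,E,I,K,R,W}. Unreachable: {P} — drop them.
Start with accepting vs non-accepting: {D,I,W} | {A,E,K,R}.
Refine {A,E,K,R} on symbol a: members go to different blocks, giving {A,E} and {K,R}.
The partition is now stable with 3 blocks: {D,I,W} | {A,E} | {K,R}.

3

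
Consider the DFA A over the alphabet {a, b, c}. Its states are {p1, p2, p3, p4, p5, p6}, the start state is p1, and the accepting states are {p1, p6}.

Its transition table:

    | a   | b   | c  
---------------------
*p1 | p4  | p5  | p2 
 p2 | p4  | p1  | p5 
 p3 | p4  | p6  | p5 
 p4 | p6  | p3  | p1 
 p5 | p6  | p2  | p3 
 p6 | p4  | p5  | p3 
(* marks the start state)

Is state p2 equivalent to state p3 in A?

Yes

All states are reachable from the start state.
Initial partition by acceptance: {p1,p6} | {p2,p3,p4,p5}.
On input a, block {p2,p3,p4,p5} splits into {p2,p3} and {p4,p5}.
Refine {p4,p5} on symbol c: members go to different blocks, giving {p4} and {p5}.
The partition is now stable with 4 blocks: {p1,p6} | {p2,p3} | {p4} | {p5}.
p2 and p3 lie in the same block of the stable partition, so they are equivalent — no string distinguishes them.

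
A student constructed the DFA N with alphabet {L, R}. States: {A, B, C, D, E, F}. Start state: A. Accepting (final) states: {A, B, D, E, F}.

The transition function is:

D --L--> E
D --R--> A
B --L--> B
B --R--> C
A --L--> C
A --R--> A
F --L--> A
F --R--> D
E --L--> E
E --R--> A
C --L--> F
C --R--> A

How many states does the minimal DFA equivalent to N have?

Reachable states from the start: {A,C,D,E,F}. Unreachable: {B} — drop them.
Initial partition by acceptance: {A,D,E,F} | {C}.
Refine {A,D,E,F} on symbol L: members go to different blocks, giving {D,E,F} and {A}.
Split {D,E,F} by δ(·,L) → {D,E} and {F}.
No further refinement is possible. Final partition (4 blocks): {D,E} | {C} | {A} | {F}.

4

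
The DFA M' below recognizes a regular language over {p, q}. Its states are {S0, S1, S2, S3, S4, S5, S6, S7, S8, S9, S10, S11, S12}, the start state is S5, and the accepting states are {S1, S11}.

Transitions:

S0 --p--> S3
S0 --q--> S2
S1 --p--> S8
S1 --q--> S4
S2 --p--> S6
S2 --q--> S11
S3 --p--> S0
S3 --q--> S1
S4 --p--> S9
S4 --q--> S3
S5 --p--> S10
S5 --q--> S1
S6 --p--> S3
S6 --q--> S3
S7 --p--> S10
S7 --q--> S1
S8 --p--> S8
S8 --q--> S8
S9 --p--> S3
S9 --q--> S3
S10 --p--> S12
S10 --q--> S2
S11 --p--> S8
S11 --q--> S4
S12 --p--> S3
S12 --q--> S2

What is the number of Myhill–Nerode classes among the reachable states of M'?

Reachable states from the start: {S0,S1,S2,S3,S4,S5,S6,S8,S9,S10,S11,S12}. Unreachable: {S7} — drop them.
P0 = {S1,S11} | {S0,S2,S3,S4,S5,S6,S8,S9,S10,S12}.
Refine {S0,S2,S3,S4,S5,S6,S8,S9,S10,S12} on symbol q: members go to different blocks, giving {S0,S4,S6,S8,S9,S10,S12} and {S2,S3,S5}.
Refine {S0,S4,S6,S8,S9,S10,S12} on symbol p: members go to different blocks, giving {S0,S6,S9,S12} and {S4,S8,S10}.
Refine {S2,S3,S5} on symbol p: members go to different blocks, giving {S2,S3} and {S5}.
Refine {S4,S8,S10} on symbol p: members go to different blocks, giving {S4,S10} and {S8}.
Stable partition: {S1,S11} | {S0,S6,S9,S12} | {S2,S3} | {S4,S10} | {S5} | {S8} — 6 equivalence classes.

6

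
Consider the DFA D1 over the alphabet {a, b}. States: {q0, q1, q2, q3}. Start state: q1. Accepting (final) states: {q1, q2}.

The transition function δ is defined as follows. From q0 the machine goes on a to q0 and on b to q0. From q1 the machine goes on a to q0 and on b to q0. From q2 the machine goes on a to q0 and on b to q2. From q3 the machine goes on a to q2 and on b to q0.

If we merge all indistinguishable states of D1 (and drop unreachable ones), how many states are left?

First remove the unreachable states {q2,q3}; 2 states remain.
Initial partition by acceptance: {q1} | {q0}.
No further refinement is possible. Final partition (2 blocks): {q1} | {q0}.

2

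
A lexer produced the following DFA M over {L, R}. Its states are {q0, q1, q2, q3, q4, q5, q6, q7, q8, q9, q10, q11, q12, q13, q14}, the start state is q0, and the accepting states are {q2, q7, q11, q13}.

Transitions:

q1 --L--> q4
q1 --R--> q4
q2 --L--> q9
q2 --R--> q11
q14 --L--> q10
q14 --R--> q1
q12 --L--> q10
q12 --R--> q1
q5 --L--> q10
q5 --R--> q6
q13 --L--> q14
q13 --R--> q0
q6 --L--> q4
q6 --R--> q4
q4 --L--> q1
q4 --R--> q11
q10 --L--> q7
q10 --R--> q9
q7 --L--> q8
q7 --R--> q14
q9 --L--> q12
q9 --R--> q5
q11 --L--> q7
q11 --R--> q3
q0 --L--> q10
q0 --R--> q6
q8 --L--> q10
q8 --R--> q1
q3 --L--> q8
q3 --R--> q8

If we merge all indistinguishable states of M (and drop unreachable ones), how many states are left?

First remove the unreachable states {q2,q13}; 13 states remain.
Start with accepting vs non-accepting: {q7,q11} | {q0,q1,q3,q4,q5,q6,q8,q9,q10,q12,q14}.
Split {q7,q11} by δ(·,L) → {q7} and {q11}.
Split {q0,q1,q3,q4,q5,q6,q8,q9,q10,q12,q14} by δ(·,L) → {q0,q1,q3,q4,q5,q6,q8,q9,q12,q14} and {q10}.
Split {q0,q1,q3,q4,q5,q6,q8,q9,q12,q14} by δ(·,L) → {q0,q5,q8,q12,q14} and {q1,q3,q4,q6,q9}.
On input L, block {q1,q3,q4,q6,q9} splits into {q1,q4,q6} and {q3,q9}.
Refine {q1,q4,q6} on symbol R: members go to different blocks, giving {q1,q6} and {q4}.
Stable partition: {q7} | {q0,q5,q8,q12,q14} | {q11} | {q10} | {q1,q6} | {q3,q9} | {q4} — 7 equivalence classes.

7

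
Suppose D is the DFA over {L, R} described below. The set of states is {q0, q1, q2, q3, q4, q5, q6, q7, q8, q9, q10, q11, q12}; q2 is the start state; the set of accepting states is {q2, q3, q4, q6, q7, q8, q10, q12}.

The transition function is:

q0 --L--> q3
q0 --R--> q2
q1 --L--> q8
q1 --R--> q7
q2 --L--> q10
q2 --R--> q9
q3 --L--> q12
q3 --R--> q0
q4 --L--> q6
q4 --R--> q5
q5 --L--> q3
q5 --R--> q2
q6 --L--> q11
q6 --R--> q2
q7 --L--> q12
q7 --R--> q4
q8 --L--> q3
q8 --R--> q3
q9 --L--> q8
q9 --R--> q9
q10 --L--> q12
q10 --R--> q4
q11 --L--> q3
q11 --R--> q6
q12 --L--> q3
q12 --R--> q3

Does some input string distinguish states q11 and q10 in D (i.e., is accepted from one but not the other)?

Yes

First remove the unreachable states {q1,q7}; 11 states remain.
Initial partition by acceptance: {q2,q3,q4,q6,q8,q10,q12} | {q0,q5,q9,q11}.
Refine {q2,q3,q4,q6,q8,q10,q12} on symbol L: members go to different blocks, giving {q2,q3,q4,q8,q10,q12} and {q6}.
On input L, block {q2,q3,q4,q8,q10,q12} splits into {q2,q3,q8,q10,q12} and {q4}.
Split {q2,q3,q8,q10,q12} by δ(·,R) → {q2,q3} and {q8,q12} and {q10}.
Split {q2,q3} by δ(·,L) → {q2} and {q3}.
Refine {q0,q5,q9,q11} on symbol L: members go to different blocks, giving {q0,q5,q11} and {q9}.
Refine {q0,q5,q11} on symbol R: members go to different blocks, giving {q0,q5} and {q11}.
Stable partition: {q2} | {q0,q5} | {q6} | {q4} | {q8,q12} | {q10} | {q3} | {q9} | {q11} — 9 equivalence classes.
q11 and q10 end up in different blocks, so they are distinguishable. For instance, the string 'ε' is accepted from only q10.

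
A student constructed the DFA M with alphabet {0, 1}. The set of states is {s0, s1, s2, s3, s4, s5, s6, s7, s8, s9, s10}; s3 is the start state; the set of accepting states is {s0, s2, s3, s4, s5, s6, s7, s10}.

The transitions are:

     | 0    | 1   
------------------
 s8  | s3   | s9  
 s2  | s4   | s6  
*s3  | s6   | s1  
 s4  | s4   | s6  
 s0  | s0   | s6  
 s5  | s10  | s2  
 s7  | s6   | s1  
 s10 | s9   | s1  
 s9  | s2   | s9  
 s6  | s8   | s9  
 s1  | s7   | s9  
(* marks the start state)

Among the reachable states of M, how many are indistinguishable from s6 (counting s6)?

Reachable states from the start: {s1,s2,s3,s4,s6,s7,s8,s9}. Unreachable: {s0,s5,s10} — drop them.
Initial partition by acceptance: {s2,s3,s4,s6,s7} | {s1,s8,s9}.
On input 0, block {s2,s3,s4,s6,s7} splits into {s2,s3,s4,s7} and {s6}.
Split {s2,s3,s4,s7} by δ(·,0) → {s2,s4} and {s3,s7}.
Split {s1,s8,s9} by δ(·,0) → {s1,s8} and {s9}.
The partition is now stable with 5 blocks: {s2,s4} | {s1,s8} | {s6} | {s3,s7} | {s9}.
The equivalence class containing s6 is {s6}, of size 1.

1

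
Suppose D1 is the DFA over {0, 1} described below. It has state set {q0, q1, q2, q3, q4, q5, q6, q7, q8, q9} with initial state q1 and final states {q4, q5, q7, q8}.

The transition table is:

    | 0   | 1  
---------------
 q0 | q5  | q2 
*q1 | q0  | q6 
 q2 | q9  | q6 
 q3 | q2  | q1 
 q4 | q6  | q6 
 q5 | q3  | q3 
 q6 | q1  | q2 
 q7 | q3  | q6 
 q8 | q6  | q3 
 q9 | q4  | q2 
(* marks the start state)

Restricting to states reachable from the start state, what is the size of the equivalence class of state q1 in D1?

States {q7,q8} cannot be reached from the start state, so discard them.
Start with accepting vs non-accepting: {q4,q5} | {q0,q1,q2,q3,q6,q9}.
Refine {q0,q1,q2,q3,q6,q9} on symbol 0: members go to different blocks, giving {q1,q2,q3,q6} and {q0,q9}.
Refine {q1,q2,q3,q6} on symbol 0: members go to different blocks, giving {q1,q2} and {q3,q6}.
Stable partition: {q4,q5} | {q1,q2} | {q0,q9} | {q3,q6} — 4 equivalence classes.
State q1 belongs to the block {q1,q2}, which has 2 states.

2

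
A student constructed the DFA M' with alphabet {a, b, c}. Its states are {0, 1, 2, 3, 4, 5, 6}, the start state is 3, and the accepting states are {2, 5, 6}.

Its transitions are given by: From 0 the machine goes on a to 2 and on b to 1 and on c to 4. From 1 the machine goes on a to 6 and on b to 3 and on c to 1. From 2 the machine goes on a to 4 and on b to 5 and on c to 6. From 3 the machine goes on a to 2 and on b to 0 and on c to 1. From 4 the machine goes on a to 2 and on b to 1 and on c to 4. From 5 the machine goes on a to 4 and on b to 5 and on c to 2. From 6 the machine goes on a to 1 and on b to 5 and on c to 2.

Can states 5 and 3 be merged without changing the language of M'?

All states are reachable from the start state.
Start with accepting vs non-accepting: {2,5,6} | {0,1,3,4}.
The partition is now stable with 2 blocks: {2,5,6} | {0,1,3,4}.
5 and 3 end up in different blocks, so they are distinguishable. For instance, the string 'ε' is accepted from only 5.

No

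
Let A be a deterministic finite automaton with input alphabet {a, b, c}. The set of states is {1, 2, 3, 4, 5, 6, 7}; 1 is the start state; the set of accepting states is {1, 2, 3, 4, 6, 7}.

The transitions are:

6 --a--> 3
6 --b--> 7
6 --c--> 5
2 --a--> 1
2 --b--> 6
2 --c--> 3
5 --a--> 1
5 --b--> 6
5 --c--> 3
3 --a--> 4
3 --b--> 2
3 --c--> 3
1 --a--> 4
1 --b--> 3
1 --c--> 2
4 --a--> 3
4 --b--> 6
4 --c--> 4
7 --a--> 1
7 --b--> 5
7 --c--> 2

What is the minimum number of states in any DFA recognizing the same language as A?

Every state is reachable, so we keep all 7.
Initial partition by acceptance: {1,2,3,4,6,7} | {5}.
On input b, block {1,2,3,4,6,7} splits into {1,2,3,4,6} and {7}.
On input b, block {1,2,3,4,6} splits into {1,2,3,4} and {6}.
Split {1,2,3,4} by δ(·,b) → {1,3} and {2,4}.
Split {1,3} by δ(·,b) → {1} and {3}.
Split {2,4} by δ(·,a) → {2} and {4}.
Stable partition: {1} | {5} | {7} | {6} | {2} | {3} | {4} — 7 equivalence classes.

7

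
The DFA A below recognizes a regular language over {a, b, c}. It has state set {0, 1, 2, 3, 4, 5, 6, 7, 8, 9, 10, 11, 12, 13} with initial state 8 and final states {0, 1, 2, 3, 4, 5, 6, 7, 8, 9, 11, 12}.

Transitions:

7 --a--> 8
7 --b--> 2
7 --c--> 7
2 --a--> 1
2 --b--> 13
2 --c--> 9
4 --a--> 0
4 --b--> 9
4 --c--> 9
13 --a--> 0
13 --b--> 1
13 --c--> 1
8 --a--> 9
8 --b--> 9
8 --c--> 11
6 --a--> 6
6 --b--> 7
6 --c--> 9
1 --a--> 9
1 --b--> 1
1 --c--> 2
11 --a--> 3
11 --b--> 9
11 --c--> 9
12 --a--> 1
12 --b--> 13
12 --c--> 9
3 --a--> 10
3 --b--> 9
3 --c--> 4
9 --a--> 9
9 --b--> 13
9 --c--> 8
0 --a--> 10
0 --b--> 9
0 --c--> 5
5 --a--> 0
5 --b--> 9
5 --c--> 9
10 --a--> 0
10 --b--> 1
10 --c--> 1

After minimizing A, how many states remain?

Reachable states from the start: {0,1,2,3,4,5,8,9,10,11,13}. Unreachable: {6,7,12} — drop them.
P0 = {0,1,2,3,4,5,8,9,11} | {10,13}.
On input a, block {0,1,2,3,4,5,8,9,11} splits into {1,2,4,5,8,9,11} and {0,3}.
On input a, block {1,2,4,5,8,9,11} splits into {1,2,8,9} and {4,5,11}.
Split {1,2,8,9} by δ(·,b) → {1,8} and {2,9}.
On input b, block {1,8} splits into {1} and {8}.
Refine {2,9} on symbol a: members go to different blocks, giving {2} and {9}.
The partition is now stable with 7 blocks: {1} | {10,13} | {0,3} | {4,5,11} | {2} | {8} | {9}.

7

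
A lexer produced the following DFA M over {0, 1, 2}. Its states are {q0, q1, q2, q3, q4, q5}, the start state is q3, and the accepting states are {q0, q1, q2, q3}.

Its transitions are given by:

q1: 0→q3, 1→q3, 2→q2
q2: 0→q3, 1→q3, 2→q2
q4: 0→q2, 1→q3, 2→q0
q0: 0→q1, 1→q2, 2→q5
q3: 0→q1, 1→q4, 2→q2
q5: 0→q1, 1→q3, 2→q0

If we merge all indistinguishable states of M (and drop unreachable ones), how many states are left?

Initial partition by acceptance: {q0,q1,q2,q3} | {q4,q5}.
Refine {q0,q1,q2,q3} on symbol 1: members go to different blocks, giving {q0,q1,q2} and {q3}.
Split {q0,q1,q2} by δ(·,0) → {q1,q2} and {q0}.
No further refinement is possible. Final partition (4 blocks): {q1,q2} | {q4,q5} | {q3} | {q0}.

4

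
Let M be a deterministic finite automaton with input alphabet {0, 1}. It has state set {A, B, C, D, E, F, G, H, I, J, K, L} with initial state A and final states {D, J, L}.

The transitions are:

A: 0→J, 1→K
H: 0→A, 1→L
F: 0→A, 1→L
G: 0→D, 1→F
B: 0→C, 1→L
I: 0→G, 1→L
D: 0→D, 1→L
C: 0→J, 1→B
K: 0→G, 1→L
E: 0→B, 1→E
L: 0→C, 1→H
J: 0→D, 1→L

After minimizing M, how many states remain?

4

States {E,I} cannot be reached from the start state, so discard them.
Start with accepting vs non-accepting: {D,J,L} | {A,B,C,F,G,H,K}.
Split {D,J,L} by δ(·,0) → {D,J} and {L}.
Refine {A,B,C,F,G,H,K} on symbol 0: members go to different blocks, giving {B,F,H,K} and {A,C,G}.
Stable partition: {D,J} | {B,F,H,K} | {L} | {A,C,G} — 4 equivalence classes.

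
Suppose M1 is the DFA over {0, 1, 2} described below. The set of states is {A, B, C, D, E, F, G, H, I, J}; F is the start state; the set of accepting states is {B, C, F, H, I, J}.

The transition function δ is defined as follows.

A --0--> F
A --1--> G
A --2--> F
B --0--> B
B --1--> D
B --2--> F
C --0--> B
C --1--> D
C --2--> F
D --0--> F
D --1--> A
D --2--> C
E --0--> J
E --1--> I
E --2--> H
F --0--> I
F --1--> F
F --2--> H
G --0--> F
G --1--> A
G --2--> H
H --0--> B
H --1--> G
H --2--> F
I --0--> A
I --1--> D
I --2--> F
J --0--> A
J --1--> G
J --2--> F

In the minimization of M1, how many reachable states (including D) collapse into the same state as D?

Reachable states from the start: {A,B,C,D,F,G,H,I}. Unreachable: {E,J} — drop them.
Start with accepting vs non-accepting: {B,C,F,H,I} | {A,D,G}.
On input 0, block {B,C,F,H,I} splits into {B,C,F,H} and {I}.
On input 0, block {B,C,F,H} splits into {B,C,H} and {F}.
On input 2, block {A,D,G} splits into {D,G} and {A}.
No further refinement is possible. Final partition (5 blocks): {B,C,H} | {D,G} | {I} | {F} | {A}.
State D belongs to the block {D,G}, which has 2 states.

2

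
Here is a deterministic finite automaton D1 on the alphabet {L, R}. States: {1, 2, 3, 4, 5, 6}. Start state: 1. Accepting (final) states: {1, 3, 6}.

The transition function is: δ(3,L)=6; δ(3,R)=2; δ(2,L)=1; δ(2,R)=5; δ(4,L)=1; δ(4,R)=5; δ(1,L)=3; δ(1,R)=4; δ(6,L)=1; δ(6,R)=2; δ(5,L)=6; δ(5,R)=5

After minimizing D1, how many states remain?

2

Initial partition by acceptance: {1,3,6} | {2,4,5}.
No further refinement is possible. Final partition (2 blocks): {1,3,6} | {2,4,5}.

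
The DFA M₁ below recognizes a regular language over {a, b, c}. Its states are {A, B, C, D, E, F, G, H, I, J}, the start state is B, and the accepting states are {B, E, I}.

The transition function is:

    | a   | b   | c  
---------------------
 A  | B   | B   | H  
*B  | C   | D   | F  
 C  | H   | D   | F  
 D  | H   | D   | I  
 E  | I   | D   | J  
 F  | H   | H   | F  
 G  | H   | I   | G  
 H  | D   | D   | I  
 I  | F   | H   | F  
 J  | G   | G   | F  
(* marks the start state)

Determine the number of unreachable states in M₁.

BFS from B reaches {B, C, D, F, H, I}; the 4 state(s) A, E, G, J are never visited.

4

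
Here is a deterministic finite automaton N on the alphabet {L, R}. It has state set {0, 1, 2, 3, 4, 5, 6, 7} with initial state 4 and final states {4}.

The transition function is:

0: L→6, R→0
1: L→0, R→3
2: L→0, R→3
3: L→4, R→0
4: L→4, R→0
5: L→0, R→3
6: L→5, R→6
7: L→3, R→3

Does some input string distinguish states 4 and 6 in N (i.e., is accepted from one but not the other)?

Yes

First remove the unreachable states {1,2,7}; 5 states remain.
Start with accepting vs non-accepting: {4} | {0,3,5,6}.
Split {0,3,5,6} by δ(·,L) → {0,5,6} and {3}.
On input R, block {0,5,6} splits into {0,6} and {5}.
Refine {0,6} on symbol L: members go to different blocks, giving {0} and {6}.
The partition is now stable with 5 blocks: {4} | {0} | {3} | {5} | {6}.
4 and 6 end up in different blocks, so they are distinguishable. For instance, the string 'ε' is accepted from only 4.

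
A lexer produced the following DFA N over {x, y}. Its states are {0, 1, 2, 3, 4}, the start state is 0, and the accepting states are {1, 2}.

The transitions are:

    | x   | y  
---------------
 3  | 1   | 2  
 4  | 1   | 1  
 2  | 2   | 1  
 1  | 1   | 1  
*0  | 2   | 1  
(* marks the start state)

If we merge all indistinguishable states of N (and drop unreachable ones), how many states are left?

States {3,4} cannot be reached from the start state, so discard them.
Initial partition by acceptance: {1,2} | {0}.
The partition is now stable with 2 blocks: {1,2} | {0}.

2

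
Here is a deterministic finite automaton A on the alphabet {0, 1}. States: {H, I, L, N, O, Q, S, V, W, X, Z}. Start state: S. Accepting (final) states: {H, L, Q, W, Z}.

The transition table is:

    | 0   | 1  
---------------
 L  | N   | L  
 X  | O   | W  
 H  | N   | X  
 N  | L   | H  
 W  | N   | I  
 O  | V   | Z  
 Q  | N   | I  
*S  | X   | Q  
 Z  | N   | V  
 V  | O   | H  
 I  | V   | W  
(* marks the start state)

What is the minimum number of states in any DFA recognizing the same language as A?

4

Every state is reachable, so we keep all 11.
P0 = {H,L,Q,W,Z} | {I,N,O,S,V,X}.
Split {H,L,Q,W,Z} by δ(·,1) → {H,Q,W,Z} and {L}.
Refine {I,N,O,S,V,X} on symbol 0: members go to different blocks, giving {I,O,S,V,X} and {N}.
The partition is now stable with 4 blocks: {H,Q,W,Z} | {I,O,S,V,X} | {L} | {N}.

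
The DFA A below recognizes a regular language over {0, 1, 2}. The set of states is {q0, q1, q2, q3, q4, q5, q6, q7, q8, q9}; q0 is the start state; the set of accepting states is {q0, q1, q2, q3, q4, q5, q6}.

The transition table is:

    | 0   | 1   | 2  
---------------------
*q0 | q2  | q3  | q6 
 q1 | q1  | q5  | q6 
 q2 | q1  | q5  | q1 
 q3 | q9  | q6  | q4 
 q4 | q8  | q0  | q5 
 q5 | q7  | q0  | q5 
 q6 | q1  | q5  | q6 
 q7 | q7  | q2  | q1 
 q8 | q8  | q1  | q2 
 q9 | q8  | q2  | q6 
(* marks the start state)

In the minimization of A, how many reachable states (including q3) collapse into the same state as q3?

P0 = {q0,q1,q2,q3,q4,q5,q6} | {q7,q8,q9}.
Split {q0,q1,q2,q3,q4,q5,q6} by δ(·,0) → {q0,q1,q2,q6} and {q3,q4,q5}.
Stable partition: {q0,q1,q2,q6} | {q7,q8,q9} | {q3,q4,q5} — 3 equivalence classes.
The equivalence class containing q3 is {q3,q4,q5}, of size 3.

3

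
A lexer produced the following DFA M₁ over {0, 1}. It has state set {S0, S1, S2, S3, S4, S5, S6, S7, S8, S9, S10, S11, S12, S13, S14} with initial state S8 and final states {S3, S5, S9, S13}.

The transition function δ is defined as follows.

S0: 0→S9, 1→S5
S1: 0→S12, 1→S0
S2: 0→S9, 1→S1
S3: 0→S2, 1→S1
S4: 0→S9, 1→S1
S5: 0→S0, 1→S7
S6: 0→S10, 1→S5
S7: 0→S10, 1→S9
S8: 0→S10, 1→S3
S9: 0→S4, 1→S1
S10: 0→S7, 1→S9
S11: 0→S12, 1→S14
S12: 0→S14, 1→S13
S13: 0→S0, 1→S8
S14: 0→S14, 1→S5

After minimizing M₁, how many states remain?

States {S6,S11} cannot be reached from the start state, so discard them.
Start with accepting vs non-accepting: {S3,S5,S9,S13} | {S0,S1,S2,S4,S7,S8,S10,S12,S14}.
Split {S0,S1,S2,S4,S7,S8,S10,S12,S14} by δ(·,0) → {S1,S7,S8,S10,S12,S14} and {S0,S2,S4}.
On input 1, block {S1,S7,S8,S10,S12,S14} splits into {S7,S8,S10,S12,S14} and {S1}.
Split {S3,S5,S9,S13} by δ(·,1) → {S3,S9} and {S5,S13}.
Split {S7,S8,S10,S12,S14} by δ(·,1) → {S7,S8,S10} and {S12,S14}.
On input 1, block {S0,S2,S4} splits into {S2,S4} and {S0}.
No further refinement is possible. Final partition (7 blocks): {S3,S9} | {S7,S8,S10} | {S2,S4} | {S1} | {S5,S13} | {S12,S14} | {S0}.

7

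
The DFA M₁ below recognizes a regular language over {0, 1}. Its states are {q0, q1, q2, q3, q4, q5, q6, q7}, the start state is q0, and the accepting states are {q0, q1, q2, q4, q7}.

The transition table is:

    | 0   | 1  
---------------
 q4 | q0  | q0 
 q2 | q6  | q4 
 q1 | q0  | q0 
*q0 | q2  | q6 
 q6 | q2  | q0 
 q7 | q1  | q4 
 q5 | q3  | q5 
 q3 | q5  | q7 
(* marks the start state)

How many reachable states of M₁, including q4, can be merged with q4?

First remove the unreachable states {q1,q3,q5,q7}; 4 states remain.
Initial partition by acceptance: {q0,q2,q4} | {q6}.
On input 0, block {q0,q2,q4} splits into {q0,q4} and {q2}.
Refine {q0,q4} on symbol 0: members go to different blocks, giving {q0} and {q4}.
Stable partition: {q0} | {q6} | {q2} | {q4} — 4 equivalence classes.
State q4 belongs to the block {q4}, which has 1 states.

1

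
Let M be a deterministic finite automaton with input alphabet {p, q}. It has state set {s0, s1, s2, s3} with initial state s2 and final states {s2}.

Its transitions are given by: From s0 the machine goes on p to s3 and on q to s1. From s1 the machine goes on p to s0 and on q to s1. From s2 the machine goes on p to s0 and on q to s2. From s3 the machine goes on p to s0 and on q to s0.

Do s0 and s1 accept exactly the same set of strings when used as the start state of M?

Yes

All states are reachable from the start state.
Start with accepting vs non-accepting: {s2} | {s0,s1,s3}.
The partition is now stable with 2 blocks: {s2} | {s0,s1,s3}.
s0 and s1 lie in the same block of the stable partition, so they are equivalent — no string distinguishes them.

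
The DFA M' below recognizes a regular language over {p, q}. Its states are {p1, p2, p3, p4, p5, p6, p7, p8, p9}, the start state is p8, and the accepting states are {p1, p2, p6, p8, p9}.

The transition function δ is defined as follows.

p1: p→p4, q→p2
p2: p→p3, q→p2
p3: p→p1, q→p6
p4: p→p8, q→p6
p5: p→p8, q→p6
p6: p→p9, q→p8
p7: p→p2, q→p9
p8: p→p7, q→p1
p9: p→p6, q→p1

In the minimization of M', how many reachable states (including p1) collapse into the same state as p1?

First remove the unreachable states {p5}; 8 states remain.
Start with accepting vs non-accepting: {p1,p2,p6,p8,p9} | {p3,p4,p7}.
Split {p1,p2,p6,p8,p9} by δ(·,p) → {p1,p2,p8} and {p6,p9}.
Stable partition: {p1,p2,p8} | {p3,p4,p7} | {p6,p9} — 3 equivalence classes.
State p1 belongs to the block {p1,p2,p8}, which has 3 states.

3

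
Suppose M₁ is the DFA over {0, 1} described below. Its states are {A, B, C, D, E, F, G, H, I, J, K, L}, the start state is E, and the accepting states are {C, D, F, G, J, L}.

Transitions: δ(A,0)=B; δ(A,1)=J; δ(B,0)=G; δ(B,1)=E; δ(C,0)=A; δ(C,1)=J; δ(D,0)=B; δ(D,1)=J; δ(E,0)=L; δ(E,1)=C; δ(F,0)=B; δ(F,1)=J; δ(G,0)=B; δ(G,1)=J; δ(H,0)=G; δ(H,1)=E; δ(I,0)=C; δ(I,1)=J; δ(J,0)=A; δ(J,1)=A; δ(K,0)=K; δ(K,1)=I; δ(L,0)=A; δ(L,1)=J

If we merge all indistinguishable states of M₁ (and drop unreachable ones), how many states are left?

6

Reachable states from the start: {A,B,C,E,G,J,L}. Unreachable: {D,F,H,I,K} — drop them.
Initial partition by acceptance: {C,G,J,L} | {A,B,E}.
On input 1, block {C,G,J,L} splits into {C,G,L} and {J}.
Split {A,B,E} by δ(·,0) → {B,E} and {A}.
Refine {C,G,L} on symbol 0: members go to different blocks, giving {C,L} and {G}.
On input 0, block {B,E} splits into {B} and {E}.
No further refinement is possible. Final partition (6 blocks): {C,L} | {B} | {J} | {A} | {G} | {E}.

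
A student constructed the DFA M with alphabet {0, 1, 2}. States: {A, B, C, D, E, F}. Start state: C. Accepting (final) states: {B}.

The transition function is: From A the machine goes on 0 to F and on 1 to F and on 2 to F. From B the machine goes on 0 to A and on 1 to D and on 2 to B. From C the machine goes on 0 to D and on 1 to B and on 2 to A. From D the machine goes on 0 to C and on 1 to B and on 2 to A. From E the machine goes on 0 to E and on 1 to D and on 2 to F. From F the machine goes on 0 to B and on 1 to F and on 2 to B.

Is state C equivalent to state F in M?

States {E} cannot be reached from the start state, so discard them.
Start with accepting vs non-accepting: {B} | {A,C,D,F}.
On input 0, block {A,C,D,F} splits into {A,C,D} and {F}.
Split {A,C,D} by δ(·,0) → {C,D} and {A}.
No further refinement is possible. Final partition (4 blocks): {B} | {C,D} | {F} | {A}.
C and F end up in different blocks, so they are distinguishable. For instance, the string '0' is accepted from only F.

No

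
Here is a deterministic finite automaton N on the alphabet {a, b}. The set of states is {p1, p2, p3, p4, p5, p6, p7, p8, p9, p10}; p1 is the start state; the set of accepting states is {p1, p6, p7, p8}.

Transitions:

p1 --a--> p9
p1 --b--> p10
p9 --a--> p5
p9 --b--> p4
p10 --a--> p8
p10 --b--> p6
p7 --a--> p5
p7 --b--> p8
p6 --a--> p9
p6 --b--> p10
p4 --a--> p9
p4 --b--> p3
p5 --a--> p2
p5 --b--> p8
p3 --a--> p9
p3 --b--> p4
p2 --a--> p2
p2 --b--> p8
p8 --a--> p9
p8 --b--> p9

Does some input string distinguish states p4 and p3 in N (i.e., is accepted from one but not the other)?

States {p7} cannot be reached from the start state, so discard them.
Initial partition by acceptance: {p1,p6,p8} | {p2,p3,p4,p5,p9,p10}.
Split {p2,p3,p4,p5,p9,p10} by δ(·,a) → {p2,p3,p4,p5,p9} and {p10}.
On input b, block {p1,p6,p8} splits into {p1,p6} and {p8}.
Split {p2,p3,p4,p5,p9} by δ(·,b) → {p3,p4,p9} and {p2,p5}.
Refine {p3,p4,p9} on symbol a: members go to different blocks, giving {p3,p4} and {p9}.
The partition is now stable with 6 blocks: {p1,p6} | {p3,p4} | {p10} | {p8} | {p2,p5} | {p9}.
p4 and p3 lie in the same block of the stable partition, so they are equivalent — no string distinguishes them.

No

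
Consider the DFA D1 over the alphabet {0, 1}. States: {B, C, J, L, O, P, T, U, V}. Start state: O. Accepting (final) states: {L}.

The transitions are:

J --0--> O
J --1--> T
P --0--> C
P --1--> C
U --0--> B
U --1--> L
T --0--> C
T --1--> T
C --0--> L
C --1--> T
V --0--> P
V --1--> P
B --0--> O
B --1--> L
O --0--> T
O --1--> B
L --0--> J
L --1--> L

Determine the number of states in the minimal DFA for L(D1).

States {P,U,V} cannot be reached from the start state, so discard them.
Initial partition by acceptance: {L} | {B,C,J,O,T}.
Refine {B,C,J,O,T} on symbol 0: members go to different blocks, giving {B,J,O,T} and {C}.
Refine {B,J,O,T} on symbol 0: members go to different blocks, giving {B,J,O} and {T}.
Split {B,J,O} by δ(·,0) → {B,J} and {O}.
Split {B,J} by δ(·,1) → {J} and {B}.
Stable partition: {L} | {J} | {C} | {T} | {O} | {B} — 6 equivalence classes.

6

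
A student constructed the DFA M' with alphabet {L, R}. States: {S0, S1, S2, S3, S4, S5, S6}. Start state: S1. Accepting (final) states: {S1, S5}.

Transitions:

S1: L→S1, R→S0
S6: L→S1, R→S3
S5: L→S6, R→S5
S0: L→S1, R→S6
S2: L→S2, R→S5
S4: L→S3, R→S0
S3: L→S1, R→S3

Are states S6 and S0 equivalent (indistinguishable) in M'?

Yes

First remove the unreachable states {S2,S4,S5}; 4 states remain.
P0 = {S1} | {S0,S3,S6}.
The partition is now stable with 2 blocks: {S1} | {S0,S3,S6}.
S6 and S0 lie in the same block of the stable partition, so they are equivalent — no string distinguishes them.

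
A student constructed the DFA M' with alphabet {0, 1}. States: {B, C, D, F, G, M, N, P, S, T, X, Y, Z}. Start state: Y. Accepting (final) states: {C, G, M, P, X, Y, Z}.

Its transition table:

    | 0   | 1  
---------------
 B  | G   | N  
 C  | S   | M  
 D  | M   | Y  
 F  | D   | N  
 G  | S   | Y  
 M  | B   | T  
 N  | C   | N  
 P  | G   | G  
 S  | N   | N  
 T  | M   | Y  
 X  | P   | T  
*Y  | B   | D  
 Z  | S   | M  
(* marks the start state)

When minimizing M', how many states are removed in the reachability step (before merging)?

Starting at Y and following transitions, the reachable set is {B, C, D, G, M, N, S, T, Y}. That leaves F, P, X, Z unreachable — 4 in total.

4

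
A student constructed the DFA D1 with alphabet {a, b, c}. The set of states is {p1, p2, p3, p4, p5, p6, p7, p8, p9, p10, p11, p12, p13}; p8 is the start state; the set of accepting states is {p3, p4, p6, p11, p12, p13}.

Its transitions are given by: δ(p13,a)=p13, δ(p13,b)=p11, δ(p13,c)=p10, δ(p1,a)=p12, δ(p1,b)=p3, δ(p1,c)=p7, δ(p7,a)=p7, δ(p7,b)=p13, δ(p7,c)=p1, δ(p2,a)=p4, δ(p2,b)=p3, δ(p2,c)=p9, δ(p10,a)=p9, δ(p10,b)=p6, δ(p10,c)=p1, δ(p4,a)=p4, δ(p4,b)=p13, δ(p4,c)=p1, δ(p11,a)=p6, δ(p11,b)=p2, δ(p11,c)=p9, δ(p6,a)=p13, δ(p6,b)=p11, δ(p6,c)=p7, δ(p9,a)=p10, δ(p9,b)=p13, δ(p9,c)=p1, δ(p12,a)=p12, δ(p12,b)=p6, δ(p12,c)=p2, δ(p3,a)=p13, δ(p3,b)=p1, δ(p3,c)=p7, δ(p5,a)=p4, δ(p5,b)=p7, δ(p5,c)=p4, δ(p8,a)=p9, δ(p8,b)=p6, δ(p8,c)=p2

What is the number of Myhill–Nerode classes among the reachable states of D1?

First remove the unreachable states {p5}; 12 states remain.
P0 = {p3,p4,p6,p11,p12,p13} | {p1,p2,p7,p8,p9,p10}.
On input b, block {p3,p4,p6,p11,p12,p13} splits into {p4,p6,p12,p13} and {p3,p11}.
Split {p4,p6,p12,p13} by δ(·,b) → {p4,p12} and {p6,p13}.
Refine {p1,p2,p7,p8,p9,p10} on symbol a: members go to different blocks, giving {p7,p8,p9,p10} and {p1,p2}.
No further refinement is possible. Final partition (5 blocks): {p4,p12} | {p7,p8,p9,p10} | {p3,p11} | {p6,p13} | {p1,p2}.

5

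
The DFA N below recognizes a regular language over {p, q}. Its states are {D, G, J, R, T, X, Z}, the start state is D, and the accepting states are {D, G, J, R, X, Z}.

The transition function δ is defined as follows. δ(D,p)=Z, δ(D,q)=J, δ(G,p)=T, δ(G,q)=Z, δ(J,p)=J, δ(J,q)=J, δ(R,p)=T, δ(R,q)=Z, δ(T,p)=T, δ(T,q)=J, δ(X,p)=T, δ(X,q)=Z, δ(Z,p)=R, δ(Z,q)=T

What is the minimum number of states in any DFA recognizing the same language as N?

States {G,X} cannot be reached from the start state, so discard them.
Start with accepting vs non-accepting: {D,J,R,Z} | {T}.
Split {D,J,R,Z} by δ(·,p) → {D,J,Z} and {R}.
On input p, block {D,J,Z} splits into {D,J} and {Z}.
Split {D,J} by δ(·,p) → {J} and {D}.
No further refinement is possible. Final partition (5 blocks): {J} | {T} | {R} | {Z} | {D}.

5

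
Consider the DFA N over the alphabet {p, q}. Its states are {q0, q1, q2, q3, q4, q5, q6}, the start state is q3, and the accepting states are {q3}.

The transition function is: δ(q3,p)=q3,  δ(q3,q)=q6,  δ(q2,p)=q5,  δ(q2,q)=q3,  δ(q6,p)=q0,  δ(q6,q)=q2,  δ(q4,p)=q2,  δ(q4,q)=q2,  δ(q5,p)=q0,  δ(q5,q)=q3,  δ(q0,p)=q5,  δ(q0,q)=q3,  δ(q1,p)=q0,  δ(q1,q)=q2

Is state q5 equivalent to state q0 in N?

First remove the unreachable states {q1,q4}; 5 states remain.
Initial partition by acceptance: {q3} | {q0,q2,q5,q6}.
Split {q0,q2,q5,q6} by δ(·,q) → {q0,q2,q5} and {q6}.
No further refinement is possible. Final partition (3 blocks): {q3} | {q0,q2,q5} | {q6}.
q5 and q0 lie in the same block of the stable partition, so they are equivalent — no string distinguishes them.

Yes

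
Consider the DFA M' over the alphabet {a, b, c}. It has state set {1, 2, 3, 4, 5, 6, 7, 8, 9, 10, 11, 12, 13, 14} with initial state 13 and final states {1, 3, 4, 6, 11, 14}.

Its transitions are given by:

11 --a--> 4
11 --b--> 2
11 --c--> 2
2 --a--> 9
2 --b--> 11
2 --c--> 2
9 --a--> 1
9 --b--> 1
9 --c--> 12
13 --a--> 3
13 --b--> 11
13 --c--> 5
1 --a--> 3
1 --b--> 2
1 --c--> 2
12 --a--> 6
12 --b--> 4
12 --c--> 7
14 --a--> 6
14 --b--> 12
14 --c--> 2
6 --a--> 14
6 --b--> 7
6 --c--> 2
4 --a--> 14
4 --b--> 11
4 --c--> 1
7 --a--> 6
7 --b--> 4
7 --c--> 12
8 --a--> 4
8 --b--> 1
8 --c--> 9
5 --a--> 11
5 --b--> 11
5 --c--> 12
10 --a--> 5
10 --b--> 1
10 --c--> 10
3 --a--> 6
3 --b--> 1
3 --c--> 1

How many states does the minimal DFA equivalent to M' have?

Reachable states from the start: {1,2,3,4,5,6,7,9,11,12,13,14}. Unreachable: {8,10} — drop them.
P0 = {1,3,4,6,11,14} | {2,5,7,9,12,13}.
Split {1,3,4,6,11,14} by δ(·,b) → {1,6,11,14} and {3,4}.
Refine {1,6,11,14} on symbol a: members go to different blocks, giving {1,11} and {6,14}.
On input a, block {2,5,7,9,12,13} splits into {5,9} and {7,12} and {2} and {13}.
No further refinement is possible. Final partition (7 blocks): {1,11} | {5,9} | {3,4} | {6,14} | {7,12} | {2} | {13}.

7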